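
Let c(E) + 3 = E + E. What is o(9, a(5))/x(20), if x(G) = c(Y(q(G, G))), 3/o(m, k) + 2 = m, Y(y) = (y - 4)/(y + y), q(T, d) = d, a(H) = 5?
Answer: -15/77 ≈ -0.19481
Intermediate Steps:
Y(y) = (-4 + y)/(2*y) (Y(y) = (-4 + y)/((2*y)) = (-4 + y)*(1/(2*y)) = (-4 + y)/(2*y))
c(E) = -3 + 2*E (c(E) = -3 + (E + E) = -3 + 2*E)
o(m, k) = 3/(-2 + m)
x(G) = -3 + (-4 + G)/G (x(G) = -3 + 2*((-4 + G)/(2*G)) = -3 + (-4 + G)/G)
o(9, a(5))/x(20) = (3/(-2 + 9))/(-2 - 4/20) = (3/7)/(-2 - 4*1/20) = (3*(⅐))/(-2 - ⅕) = 3/(7*(-11/5)) = (3/7)*(-5/11) = -15/77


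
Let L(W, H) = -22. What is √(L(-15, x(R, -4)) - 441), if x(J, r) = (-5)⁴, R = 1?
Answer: I*√463 ≈ 21.517*I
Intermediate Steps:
x(J, r) = 625
√(L(-15, x(R, -4)) - 441) = √(-22 - 441) = √(-463) = I*√463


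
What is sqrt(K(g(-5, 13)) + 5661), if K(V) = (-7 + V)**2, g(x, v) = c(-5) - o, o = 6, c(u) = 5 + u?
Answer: sqrt(5830) ≈ 76.354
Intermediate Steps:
g(x, v) = -6 (g(x, v) = (5 - 5) - 1*6 = 0 - 6 = -6)
sqrt(K(g(-5, 13)) + 5661) = sqrt((-7 - 6)**2 + 5661) = sqrt((-13)**2 + 5661) = sqrt(169 + 5661) = sqrt(5830)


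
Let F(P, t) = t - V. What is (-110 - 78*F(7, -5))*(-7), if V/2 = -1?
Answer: -868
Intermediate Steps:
V = -2 (V = 2*(-1) = -2)
F(P, t) = 2 + t (F(P, t) = t - 1*(-2) = t + 2 = 2 + t)
(-110 - 78*F(7, -5))*(-7) = (-110 - 78*(2 - 5))*(-7) = (-110 - 78*(-3))*(-7) = (-110 + 234)*(-7) = 124*(-7) = -868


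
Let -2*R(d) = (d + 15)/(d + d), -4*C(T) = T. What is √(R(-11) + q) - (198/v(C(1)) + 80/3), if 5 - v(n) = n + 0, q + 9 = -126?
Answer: -1352/21 + 2*I*√4081/11 ≈ -64.381 + 11.615*I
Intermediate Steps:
q = -135 (q = -9 - 126 = -135)
C(T) = -T/4
R(d) = -(15 + d)/(4*d) (R(d) = -(d + 15)/(2*(d + d)) = -(15 + d)/(2*(2*d)) = -(15 + d)*1/(2*d)/2 = -(15 + d)/(4*d))
v(n) = 5 - n (v(n) = 5 - (n + 0) = 5 - n)
√(R(-11) + q) - (198/v(C(1)) + 80/3) = √((¼)*(-15 - 1*(-11))/(-11) - 135) - (198/(5 - (-1)/4) + 80/3) = √((¼)*(-1/11)*(-15 + 11) - 135) - (198/(5 - 1*(-¼)) + 80*(⅓)) = √((¼)*(-1/11)*(-4) - 135) - (198/(5 + ¼) + 80/3) = √(1/11 - 135) - (198/(21/4) + 80/3) = √(-1484/11) - (198*(4/21) + 80/3) = 2*I*√4081/11 - (264/7 + 80/3) = 2*I*√4081/11 - 1*1352/21 = 2*I*√4081/11 - 1352/21 = -1352/21 + 2*I*√4081/11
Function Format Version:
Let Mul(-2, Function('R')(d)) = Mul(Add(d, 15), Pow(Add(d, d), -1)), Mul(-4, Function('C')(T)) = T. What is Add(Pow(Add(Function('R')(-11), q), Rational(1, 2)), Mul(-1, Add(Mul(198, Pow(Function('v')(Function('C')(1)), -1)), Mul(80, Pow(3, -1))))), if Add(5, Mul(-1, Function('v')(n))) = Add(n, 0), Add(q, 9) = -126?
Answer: Add(Rational(-1352, 21), Mul(Rational(2, 11), I, Pow(4081, Rational(1, 2)))) ≈ Add(-64.381, Mul(11.615, I))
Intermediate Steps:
q = -135 (q = Add(-9, -126) = -135)
Function('C')(T) = Mul(Rational(-1, 4), T)
Function('R')(d) = Mul(Rational(-1, 4), Pow(d, -1), Add(15, d)) (Function('R')(d) = Mul(Rational(-1, 2), Mul(Add(d, 15), Pow(Add(d, d), -1))) = Mul(Rational(-1, 2), Mul(Add(15, d), Pow(Mul(2, d), -1))) = Mul(Rational(-1, 2), Mul(Add(15, d), Mul(Rational(1, 2), Pow(d, -1)))) = Mul(Rational(-1, 2), Mul(Rational(1, 2), Pow(d, -1), Add(15, d))) = Mul(Rational(-1, 4), Pow(d, -1), Add(15, d)))
Function('v')(n) = Add(5, Mul(-1, n)) (Function('v')(n) = Add(5, Mul(-1, Add(n, 0))) = Add(5, Mul(-1, n)))
Add(Pow(Add(Function('R')(-11), q), Rational(1, 2)), Mul(-1, Add(Mul(198, Pow(Function('v')(Function('C')(1)), -1)), Mul(80, Pow(3, -1))))) = Add(Pow(Add(Mul(Rational(1, 4), Pow(-11, -1), Add(-15, Mul(-1, -11))), -135), Rational(1, 2)), Mul(-1, Add(Mul(198, Pow(Add(5, Mul(-1, Mul(Rational(-1, 4), 1))), -1)), Mul(80, Pow(3, -1))))) = Add(Pow(Add(Mul(Rational(1, 4), Rational(-1, 11), Add(-15, 11)), -135), Rational(1, 2)), Mul(-1, Add(Mul(198, Pow(Add(5, Mul(-1, Rational(-1, 4))), -1)), Mul(80, Rational(1, 3))))) = Add(Pow(Add(Mul(Rational(1, 4), Rational(-1, 11), -4), -135), Rational(1, 2)), Mul(-1, Add(Mul(198, Pow(Add(5, Rational(1, 4)), -1)), Rational(80, 3)))) = Add(Pow(Add(Rational(1, 11), -135), Rational(1, 2)), Mul(-1, Add(Mul(198, Pow(Rational(21, 4), -1)), Rational(80, 3)))) = Add(Pow(Rational(-1484, 11), Rational(1, 2)), Mul(-1, Add(Mul(198, Rational(4, 21)), Rational(80, 3)))) = Add(Mul(Rational(2, 11), I, Pow(4081, Rational(1, 2))), Mul(-1, Add(Rational(264, 7), Rational(80, 3)))) = Add(Mul(Rational(2, 11), I, Pow(4081, Rational(1, 2))), Mul(-1, Rational(1352, 21))) = Add(Mul(Rational(2, 11), I, Pow(4081, Rational(1, 2))), Rational(-1352, 21)) = Add(Rational(-1352, 21), Mul(Rational(2, 11), I, Pow(4081, Rational(1, 2))))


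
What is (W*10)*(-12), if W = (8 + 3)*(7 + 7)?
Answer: -18480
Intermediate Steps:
W = 154 (W = 11*14 = 154)
(W*10)*(-12) = (154*10)*(-12) = 1540*(-12) = -18480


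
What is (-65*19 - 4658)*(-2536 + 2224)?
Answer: 1838616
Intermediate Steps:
(-65*19 - 4658)*(-2536 + 2224) = (-1235 - 4658)*(-312) = -5893*(-312) = 1838616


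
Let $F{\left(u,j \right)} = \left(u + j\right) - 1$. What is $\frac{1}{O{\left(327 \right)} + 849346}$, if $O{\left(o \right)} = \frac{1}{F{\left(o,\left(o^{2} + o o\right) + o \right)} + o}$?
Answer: $\frac{214838}{182471795949} \approx 1.1774 \cdot 10^{-6}$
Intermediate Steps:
$F{\left(u,j \right)} = -1 + j + u$ ($F{\left(u,j \right)} = \left(j + u\right) - 1 = -1 + j + u$)
$O{\left(o \right)} = \frac{1}{-1 + 2 o^{2} + 3 o}$ ($O{\left(o \right)} = \frac{1}{\left(-1 + \left(\left(o^{2} + o o\right) + o\right) + o\right) + o} = \frac{1}{\left(-1 + \left(\left(o^{2} + o^{2}\right) + o\right) + o\right) + o} = \frac{1}{\left(-1 + \left(2 o^{2} + o\right) + o\right) + o} = \frac{1}{\left(-1 + \left(o + 2 o^{2}\right) + o\right) + o} = \frac{1}{\left(-1 + 2 o + 2 o^{2}\right) + o} = \frac{1}{-1 + 2 o^{2} + 3 o}$)
$\frac{1}{O{\left(327 \right)} + 849346} = \frac{1}{\frac{1}{-1 + 2 \cdot 327^{2} + 3 \cdot 327} + 849346} = \frac{1}{\frac{1}{-1 + 2 \cdot 106929 + 981} + 849346} = \frac{1}{\frac{1}{-1 + 213858 + 981} + 849346} = \frac{1}{\frac{1}{214838} + 849346} = \frac{1}{\frac{182471795949}{214838}} = \frac{214838}{182471795949}$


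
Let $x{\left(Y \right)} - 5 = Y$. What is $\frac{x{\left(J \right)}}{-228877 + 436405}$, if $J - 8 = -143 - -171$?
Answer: $\frac{41}{207528} \approx 0.00019756$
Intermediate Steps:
$J = 36$ ($J = 8 - -28 = 8 + \left(-143 + 171\right) = 8 + 28 = 36$)
$x{\left(Y \right)} = 5 + Y$
$\frac{x{\left(J \right)}}{-228877 + 436405} = \frac{5 + 36}{-228877 + 436405} = \frac{41}{207528}$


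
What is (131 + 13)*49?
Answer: 7056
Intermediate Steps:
(131 + 13)*49 = 144*49 = 7056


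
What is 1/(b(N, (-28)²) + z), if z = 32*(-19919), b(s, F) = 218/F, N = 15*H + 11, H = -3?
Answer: -392/249863827 ≈ -1.5689e-6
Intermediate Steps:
N = -34 (N = 15*(-3) + 11 = -45 + 11 = -34)
z = -637408
1/(b(N, (-28)²) + z) = 1/(218/((-28)²) - 637408) = 1/(218/784 - 637408) = 1/(218*(1/784) - 637408) = 1/(109/392 - 637408) = 1/(-249863827/392) = -392/249863827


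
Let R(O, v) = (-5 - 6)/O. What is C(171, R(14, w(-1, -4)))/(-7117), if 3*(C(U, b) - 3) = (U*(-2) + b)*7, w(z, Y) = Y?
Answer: 4781/42702 ≈ 0.11196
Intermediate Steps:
R(O, v) = -11/O
C(U, b) = 3 - 14*U/3 + 7*b/3 (C(U, b) = 3 + ((U*(-2) + b)*7)/3 = 3 + ((-2*U + b)*7)/3 = 3 + ((b - 2*U)*7)/3 = 3 + (-14*U + 7*b)/3 = 3 + (-14*U/3 + 7*b/3) = 3 - 14*U/3 + 7*b/3)
C(171, R(14, w(-1, -4)))/(-7117) = (3 - 14/3*171 + 7*(-11/14)/3)/(-7117) = (3 - 798 + 7*(-11*1/14)/3)*(-1/7117) = (3 - 798 + (7/3)*(-11/14))*(-1/7117) = (3 - 798 - 11/6)*(-1/7117) = -4781/6*(-1/7117) = 4781/42702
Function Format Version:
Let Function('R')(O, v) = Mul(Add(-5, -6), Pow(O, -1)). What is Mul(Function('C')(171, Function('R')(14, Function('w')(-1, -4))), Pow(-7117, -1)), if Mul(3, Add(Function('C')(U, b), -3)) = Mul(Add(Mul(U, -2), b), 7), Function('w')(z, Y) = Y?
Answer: Rational(4781, 42702) ≈ 0.11196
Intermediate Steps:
Function('R')(O, v) = Mul(-11, Pow(O, -1))
Function('C')(U, b) = Add(3, Mul(Rational(-14, 3), U), Mul(Rational(7, 3), b)) (Function('C')(U, b) = Add(3, Mul(Rational(1, 3), Mul(Add(Mul(U, -2), b), 7))) = Add(3, Mul(Rational(1, 3), Mul(Add(Mul(-2, U), b), 7))) = Add(3, Mul(Rational(1, 3), Mul(Add(b, Mul(-2, U)), 7))) = Add(3, Mul(Rational(1, 3), Add(Mul(-14, U), Mul(7, b)))) = Add(3, Add(Mul(Rational(-14, 3), U), Mul(Rational(7, 3), b))) = Add(3, Mul(Rational(-14, 3), U), Mul(Rational(7, 3), b)))
Mul(Function('C')(171, Function('R')(14, Function('w')(-1, -4))), Pow(-7117, -1)) = Mul(Add(3, Mul(Rational(-14, 3), 171), Mul(Rational(7, 3), Mul(-11, Pow(14, -1)))), Pow(-7117, -1)) = Mul(Add(3, -798, Mul(Rational(7, 3), Mul(-11, Rational(1, 14)))), Rational(-1, 7117)) = Mul(Add(3, -798, Mul(Rational(7, 3), Rational(-11, 14))), Rational(-1, 7117)) = Mul(Add(3, -798, Rational(-11, 6)), Rational(-1, 7117)) = Mul(Rational(-4781, 6), Rational(-1, 7117)) = Rational(4781, 42702)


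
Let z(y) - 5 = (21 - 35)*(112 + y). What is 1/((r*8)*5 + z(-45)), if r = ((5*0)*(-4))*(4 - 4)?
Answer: -1/933 ≈ -0.0010718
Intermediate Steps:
z(y) = -1563 - 14*y (z(y) = 5 + (21 - 35)*(112 + y) = 5 - 14*(112 + y) = 5 + (-1568 - 14*y) = -1563 - 14*y)
r = 0 (r = (0*(-4))*0 = 0*0 = 0)
1/((r*8)*5 + z(-45)) = 1/((0*8)*5 + (-1563 - 14*(-45))) = 1/(0*5 + (-1563 + 630)) = 1/(0 - 933) = 1/(-933) = -1/933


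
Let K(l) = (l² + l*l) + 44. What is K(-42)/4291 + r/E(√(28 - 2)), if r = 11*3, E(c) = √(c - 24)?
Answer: 3572/4291 - 33*I/√(24 - √26) ≈ 0.83244 - 7.5905*I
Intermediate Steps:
E(c) = √(-24 + c)
r = 33
K(l) = 44 + 2*l² (K(l) = (l² + l²) + 44 = 2*l² + 44 = 44 + 2*l²)
K(-42)/4291 + r/E(√(28 - 2)) = (44 + 2*(-42)²)/4291 + 33/(√(-24 + √(28 - 2))) = (44 + 2*1764)*(1/4291) + 33/(√(-24 + √26)) = (44 + 3528)*(1/4291) + 33/√(-24 + √26) = 3572*(1/4291) + 33/√(-24 + √26) = 3572/4291 + 33/√(-24 + √26)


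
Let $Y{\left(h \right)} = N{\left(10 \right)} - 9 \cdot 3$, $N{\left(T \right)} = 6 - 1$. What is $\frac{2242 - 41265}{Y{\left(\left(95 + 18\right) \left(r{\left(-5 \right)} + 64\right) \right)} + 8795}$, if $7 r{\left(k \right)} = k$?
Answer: $- \frac{39023}{8773} \approx -4.4481$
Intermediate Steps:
$N{\left(T \right)} = 5$ ($N{\left(T \right)} = 6 - 1 = 5$)
$r{\left(k \right)} = \frac{k}{7}$
$Y{\left(h \right)} = -22$ ($Y{\left(h \right)} = 5 - 9 \cdot 3 = 5 - 27 = -22$)
$\frac{2242 - 41265}{Y{\left(\left(95 + 18\right) \left(r{\left(-5 \right)} + 64\right) \right)} + 8795} = \frac{2242 - 41265}{-22 + 8795} = - \frac{39023}{8773}$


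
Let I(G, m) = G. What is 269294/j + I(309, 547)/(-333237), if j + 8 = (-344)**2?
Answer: 14950360221/6571877956 ≈ 2.2749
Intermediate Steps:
j = 118328 (j = -8 + (-344)**2 = -8 + 118336 = 118328)
269294/j + I(309, 547)/(-333237) = 269294/118328 + 309/(-333237) = 269294*(1/118328) + 309*(-1/333237) = 134647/59164 - 103/111079 = 14950360221/6571877956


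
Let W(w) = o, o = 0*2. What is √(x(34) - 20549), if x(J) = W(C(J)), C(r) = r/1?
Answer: I*√20549 ≈ 143.35*I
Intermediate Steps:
o = 0
C(r) = r (C(r) = r*1 = r)
W(w) = 0
x(J) = 0
√(x(34) - 20549) = √(0 - 20549) = √(-20549) = I*√20549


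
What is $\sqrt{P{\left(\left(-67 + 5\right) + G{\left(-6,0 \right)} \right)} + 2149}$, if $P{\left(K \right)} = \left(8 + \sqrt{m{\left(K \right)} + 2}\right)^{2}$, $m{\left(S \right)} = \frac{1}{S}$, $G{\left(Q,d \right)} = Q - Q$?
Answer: $\frac{\sqrt{8514398 + 992 \sqrt{7626}}}{62} \approx 47.302$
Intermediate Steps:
$G{\left(Q,d \right)} = 0$
$P{\left(K \right)} = \left(8 + \sqrt{2 + \frac{1}{K}}\right)^{2}$ ($P{\left(K \right)} = \left(8 + \sqrt{\frac{1}{K} + 2}\right)^{2} = \left(8 + \sqrt{2 + \frac{1}{K}}\right)^{2}$)
$\sqrt{P{\left(\left(-67 + 5\right) + G{\left(-6,0 \right)} \right)} + 2149} = \sqrt{\left(8 + \sqrt{2 + \frac{1}{\left(-67 + 5\right) + 0}}\right)^{2} + 2149} = \sqrt{\left(8 + \sqrt{2 + \frac{1}{-62 + 0}}\right)^{2} + 2149} = \sqrt{\left(8 + \sqrt{2 + \frac{1}{-62}}\right)^{2} + 2149} = \sqrt{\left(8 + \sqrt{2 - \frac{1}{62}}\right)^{2} + 2149} = \sqrt{\left(8 + \sqrt{\frac{123}{62}}\right)^{2} + 2149} = \sqrt{\left(8 + \frac{\sqrt{7626}}{62}\right)^{2} + 2149} = \sqrt{2149 + \left(8 + \frac{\sqrt{7626}}{62}\right)^{2}}$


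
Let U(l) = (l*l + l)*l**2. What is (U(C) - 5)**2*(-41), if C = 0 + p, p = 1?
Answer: -369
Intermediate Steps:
C = 1 (C = 0 + 1 = 1)
U(l) = l**2*(l + l**2) (U(l) = (l**2 + l)*l**2 = (l + l**2)*l**2 = l**2*(l + l**2))
(U(C) - 5)**2*(-41) = (1**3*(1 + 1) - 5)**2*(-41) = (1*2 - 5)**2*(-41) = (2 - 5)**2*(-41) = (-3)**2*(-41) = 9*(-41) = -369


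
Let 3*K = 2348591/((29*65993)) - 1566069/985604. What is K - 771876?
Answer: -4367844684800117693/5658737935164 ≈ -7.7188e+5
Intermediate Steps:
K = -682357470029/5658737935164 (K = (2348591/((29*65993)) - 1566069/985604)/3 = (2348591/1913797 - 1566069*1/985604)/3 = (2348591*(1/1913797) - 1566069/985604)/3 = (2348591/1913797 - 1566069/985604)/3 = (⅓)*(-682357470029/1886245978388) = -682357470029/5658737935164 ≈ -0.12058)
K - 771876 = -682357470029/5658737935164 - 771876 = -4367844684800117693/5658737935164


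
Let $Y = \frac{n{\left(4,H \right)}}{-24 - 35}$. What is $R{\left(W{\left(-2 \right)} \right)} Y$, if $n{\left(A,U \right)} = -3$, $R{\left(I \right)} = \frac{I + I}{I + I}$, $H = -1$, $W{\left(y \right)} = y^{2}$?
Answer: $\frac{3}{59} \approx 0.050847$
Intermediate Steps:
$R{\left(I \right)} = 1$ ($R{\left(I \right)} = \frac{2 I}{2 I} = 2 I \frac{1}{2 I} = 1$)
$Y = \frac{3}{59}$ ($Y = \frac{1}{-24 - 35} \left(-3\right) = \frac{1}{-59} \left(-3\right) = \left(- \frac{1}{59}\right) \left(-3\right) = \frac{3}{59} \approx 0.050847$)
$R{\left(W{\left(-2 \right)} \right)} Y = 1 \cdot \frac{3}{59} = \frac{3}{59}$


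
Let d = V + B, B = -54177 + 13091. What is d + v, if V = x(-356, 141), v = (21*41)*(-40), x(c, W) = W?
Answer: -75385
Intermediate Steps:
v = -34440 (v = 861*(-40) = -34440)
B = -41086
V = 141
d = -40945 (d = 141 - 41086 = -40945)
d + v = -40945 - 34440 = -75385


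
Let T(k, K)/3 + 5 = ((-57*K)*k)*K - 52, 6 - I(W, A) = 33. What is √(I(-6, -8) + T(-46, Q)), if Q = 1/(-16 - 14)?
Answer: I*√18926/10 ≈ 13.757*I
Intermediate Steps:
I(W, A) = -27 (I(W, A) = 6 - 1*33 = 6 - 33 = -27)
Q = -1/30 (Q = 1/(-30) = -1/30 ≈ -0.033333)
T(k, K) = -171 - 171*k*K² (T(k, K) = -15 + 3*(((-57*K)*k)*K - 52) = -15 + 3*((-57*K*k)*K - 52) = -15 + 3*(-57*k*K² - 52) = -15 + 3*(-52 - 57*k*K²) = -15 + (-156 - 171*k*K²) = -171 - 171*k*K²)
√(I(-6, -8) + T(-46, Q)) = √(-27 + (-171 - 171*(-46)*(-1/30)²)) = √(-27 + (-171 - 171*(-46)*1/900)) = √(-27 + (-171 + 437/50)) = √(-27 - 8113/50) = √(-9463/50) = I*√18926/10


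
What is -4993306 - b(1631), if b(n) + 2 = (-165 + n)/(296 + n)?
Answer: -9622098274/1927 ≈ -4.9933e+6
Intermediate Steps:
b(n) = -2 + (-165 + n)/(296 + n)
-4993306 - b(1631) = -4993306 - (-757 - 1*1631)/(296 + 1631) = -4993306 - (-757 - 1631)/1927 = -4993306 - (-2388)/1927 = -4993306 - 1*(-2388/1927) = -4993306 + 2388/1927 = -9622098274/1927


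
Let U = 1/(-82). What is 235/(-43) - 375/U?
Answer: 1322015/43 ≈ 30745.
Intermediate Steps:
U = -1/82 ≈ -0.012195
235/(-43) - 375/U = 235/(-43) - 375/(-1/82) = 235*(-1/43) - 375*(-82) = -235/43 + 30750 = 1322015/43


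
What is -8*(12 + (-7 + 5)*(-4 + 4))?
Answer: -96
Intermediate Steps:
-8*(12 + (-7 + 5)*(-4 + 4)) = -8*(12 - 2*0) = -8*(12 + 0) = -8*12 = -96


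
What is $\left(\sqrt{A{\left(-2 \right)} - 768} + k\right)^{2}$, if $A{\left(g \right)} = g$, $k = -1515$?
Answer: $\left(1515 - i \sqrt{770}\right)^{2} \approx 2.2945 \cdot 10^{6} - 84079.0 i$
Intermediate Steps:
$\left(\sqrt{A{\left(-2 \right)} - 768} + k\right)^{2} = \left(\sqrt{-2 - 768} - 1515\right)^{2} = \left(\sqrt{-770} - 1515\right)^{2} = \left(i \sqrt{770} - 1515\right)^{2} = \left(-1515 + i \sqrt{770}\right)^{2}$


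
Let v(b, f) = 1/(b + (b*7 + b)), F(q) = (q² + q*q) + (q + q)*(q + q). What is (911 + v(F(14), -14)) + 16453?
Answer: 183780577/10584 ≈ 17364.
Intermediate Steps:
F(q) = 6*q² (F(q) = (q² + q²) + (2*q)*(2*q) = 2*q² + 4*q² = 6*q²)
v(b, f) = 1/(9*b) (v(b, f) = 1/(b + (7*b + b)) = 1/(b + 8*b) = 1/(9*b))
(911 + v(F(14), -14)) + 16453 = (911 + 1/(9*((6*14²)))) + 16453 = (911 + 1/(9*((6*196)))) + 16453 = (911 + (⅑)/1176) + 16453 = (911 + (⅑)*(1/1176)) + 16453 = (911 + 1/10584) + 16453 = 9642025/10584 + 16453 = 183780577/10584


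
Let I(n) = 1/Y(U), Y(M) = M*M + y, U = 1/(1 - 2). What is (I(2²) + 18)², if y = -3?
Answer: 1225/4 ≈ 306.25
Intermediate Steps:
U = -1 (U = 1/(-1) = -1)
Y(M) = -3 + M² (Y(M) = M*M - 3 = M² - 3 = -3 + M²)
I(n) = -½ (I(n) = 1/(-3 + (-1)²) = 1/(-3 + 1) = 1/(-2) = -½)
(I(2²) + 18)² = (-½ + 18)² = (35/2)² = 1225/4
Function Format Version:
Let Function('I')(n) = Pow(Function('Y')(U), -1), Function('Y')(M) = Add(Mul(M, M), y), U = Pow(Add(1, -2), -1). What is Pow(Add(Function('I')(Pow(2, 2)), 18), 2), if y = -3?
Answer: Rational(1225, 4) ≈ 306.25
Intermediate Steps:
U = -1 (U = Pow(-1, -1) = -1)
Function('Y')(M) = Add(-3, Pow(M, 2)) (Function('Y')(M) = Add(Mul(M, M), -3) = Add(Pow(M, 2), -3) = Add(-3, Pow(M, 2)))
Function('I')(n) = Rational(-1, 2) (Function('I')(n) = Pow(Add(-3, Pow(-1, 2)), -1) = Pow(Add(-3, 1), -1) = Pow(-2, -1) = Rational(-1, 2))
Pow(Add(Function('I')(Pow(2, 2)), 18), 2) = Pow(Add(Rational(-1, 2), 18), 2) = Pow(Rational(35, 2), 2) = Rational(1225, 4)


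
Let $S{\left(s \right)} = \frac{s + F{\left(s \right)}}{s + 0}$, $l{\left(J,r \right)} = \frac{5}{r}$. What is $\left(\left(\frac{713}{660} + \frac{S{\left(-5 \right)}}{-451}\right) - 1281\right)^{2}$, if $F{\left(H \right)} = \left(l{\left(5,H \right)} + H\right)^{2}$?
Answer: $\frac{47981264776201}{29289744} \approx 1.6382 \cdot 10^{6}$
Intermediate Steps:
$F{\left(H \right)} = \left(H + \frac{5}{H}\right)^{2}$ ($F{\left(H \right)} = \left(\frac{5}{H} + H\right)^{2} = \left(H + \frac{5}{H}\right)^{2}$)
$S{\left(s \right)} = \frac{s + \frac{\left(5 + s^{2}\right)^{2}}{s^{2}}}{s}$ ($S{\left(s \right)} = \frac{s + \frac{\left(5 + s^{2}\right)^{2}}{s^{2}}}{s + 0} = \frac{s + \frac{\left(5 + s^{2}\right)^{2}}{s^{2}}}{s}$)
$\left(\left(\frac{713}{660} + \frac{S{\left(-5 \right)}}{-451}\right) - 1281\right)^{2} = \left(\left(\frac{713}{660} + \frac{1 + \frac{\left(5 + \left(-5\right)^{2}\right)^{2}}{-125}}{-451}\right) - 1281\right)^{2} = \left(\left(713 \cdot \frac{1}{660} + \left(1 - \frac{\left(5 + 25\right)^{2}}{125}\right) \left(- \frac{1}{451}\right)\right) - 1281\right)^{2} = \left(\left(\frac{713}{660} + \left(1 - \frac{30^{2}}{125}\right) \left(- \frac{1}{451}\right)\right) - 1281\right)^{2} = \left(\left(\frac{713}{660} + \left(1 - \frac{36}{5}\right) \left(- \frac{1}{451}\right)\right) - 1281\right)^{2} = \left(\left(\frac{713}{660} - - \frac{31}{2255}\right) - 1281\right)^{2} = \left(\left(\frac{713}{660} + \frac{31}{2255}\right) - 1281\right)^{2} = \left(\frac{5921}{5412} - 1281\right)^{2} = \left(- \frac{6926851}{5412}\right)^{2} = \frac{47981264776201}{29289744}$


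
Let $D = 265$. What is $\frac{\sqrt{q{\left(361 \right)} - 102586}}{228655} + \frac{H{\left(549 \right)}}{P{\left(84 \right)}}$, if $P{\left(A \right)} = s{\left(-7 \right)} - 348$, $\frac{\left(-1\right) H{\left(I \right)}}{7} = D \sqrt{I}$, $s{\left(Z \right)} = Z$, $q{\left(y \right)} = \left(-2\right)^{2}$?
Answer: $\frac{1113 \sqrt{61}}{71} + \frac{3 i \sqrt{11398}}{228655} \approx 122.43 + 0.0014007 i$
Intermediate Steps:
$q{\left(y \right)} = 4$
$H{\left(I \right)} = - 1855 \sqrt{I}$ ($H{\left(I \right)} = - 7 \cdot 265 \sqrt{I} = - 1855 \sqrt{I}$)
$P{\left(A \right)} = -355$ ($P{\left(A \right)} = -7 - 348 = -355$)
$\frac{\sqrt{q{\left(361 \right)} - 102586}}{228655} + \frac{H{\left(549 \right)}}{P{\left(84 \right)}} = \frac{\sqrt{4 - 102586}}{228655} + \frac{\left(-1855\right) \sqrt{549}}{-355} = \sqrt{-102582} \cdot \frac{1}{228655} + - 1855 \cdot 3 \sqrt{61} \left(- \frac{1}{355}\right) = 3 i \sqrt{11398} \cdot \frac{1}{228655} + - 5565 \sqrt{61} \left(- \frac{1}{355}\right) = \frac{3 i \sqrt{11398}}{228655} + \frac{1113 \sqrt{61}}{71} = \frac{1113 \sqrt{61}}{71} + \frac{3 i \sqrt{11398}}{228655}$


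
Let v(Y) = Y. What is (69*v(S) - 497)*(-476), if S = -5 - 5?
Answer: 565012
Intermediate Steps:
S = -10
(69*v(S) - 497)*(-476) = (69*(-10) - 497)*(-476) = (-690 - 497)*(-476) = -1187*(-476) = 565012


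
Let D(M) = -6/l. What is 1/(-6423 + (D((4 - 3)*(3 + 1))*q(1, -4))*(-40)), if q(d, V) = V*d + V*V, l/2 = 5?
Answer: -1/6135 ≈ -0.00016300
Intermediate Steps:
l = 10 (l = 2*5 = 10)
q(d, V) = V**2 + V*d (q(d, V) = V*d + V**2 = V**2 + V*d)
D(M) = -3/5 (D(M) = -6/10 = -6*1/10 = -3/5)
1/(-6423 + (D((4 - 3)*(3 + 1))*q(1, -4))*(-40)) = 1/(-6423 - (-12)*(-4 + 1)/5*(-40)) = 1/(-6423 - (-12)*(-3)/5*(-40)) = 1/(-6423 - 3/5*12*(-40)) = 1/(-6423 - 36/5*(-40)) = 1/(-6423 + 288) = 1/(-6135) = -1/6135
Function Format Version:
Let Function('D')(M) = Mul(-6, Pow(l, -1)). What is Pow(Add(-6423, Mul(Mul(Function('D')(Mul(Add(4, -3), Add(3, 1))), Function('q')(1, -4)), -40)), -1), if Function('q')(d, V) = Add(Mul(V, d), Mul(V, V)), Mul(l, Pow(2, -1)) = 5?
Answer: Rational(-1, 6135) ≈ -0.00016300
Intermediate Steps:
l = 10 (l = Mul(2, 5) = 10)
Function('q')(d, V) = Add(Pow(V, 2), Mul(V, d)) (Function('q')(d, V) = Add(Mul(V, d), Pow(V, 2)) = Add(Pow(V, 2), Mul(V, d)))
Function('D')(M) = Rational(-3, 5) (Function('D')(M) = Mul(-6, Pow(10, -1)) = Mul(-6, Rational(1, 10)) = Rational(-3, 5))
Pow(Add(-6423, Mul(Mul(Function('D')(Mul(Add(4, -3), Add(3, 1))), Function('q')(1, -4)), -40)), -1) = Pow(Add(-6423, Mul(Mul(Rational(-3, 5), Mul(-4, Add(-4, 1))), -40)), -1) = Pow(Add(-6423, Mul(Mul(Rational(-3, 5), Mul(-4, -3)), -40)), -1) = Pow(Add(-6423, Mul(Mul(Rational(-3, 5), 12), -40)), -1) = Pow(Add(-6423, Mul(Rational(-36, 5), -40)), -1) = Pow(Add(-6423, 288), -1) = Pow(-6135, -1) = Rational(-1, 6135)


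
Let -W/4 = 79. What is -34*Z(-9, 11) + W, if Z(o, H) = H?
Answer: -690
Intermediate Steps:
W = -316 (W = -4*79 = -316)
-34*Z(-9, 11) + W = -34*11 - 316 = -374 - 316 = -690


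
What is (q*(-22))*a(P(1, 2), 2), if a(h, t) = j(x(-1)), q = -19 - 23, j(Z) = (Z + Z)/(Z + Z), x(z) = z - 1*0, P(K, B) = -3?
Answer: 924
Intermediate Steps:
x(z) = z (x(z) = z + 0 = z)
j(Z) = 1 (j(Z) = (2*Z)/((2*Z)) = (2*Z)*(1/(2*Z)) = 1)
q = -42
a(h, t) = 1
(q*(-22))*a(P(1, 2), 2) = -42*(-22)*1 = 924*1 = 924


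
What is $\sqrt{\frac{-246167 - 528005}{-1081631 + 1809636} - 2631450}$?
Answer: $\frac{i \sqrt{1394646117422873110}}{728005} \approx 1622.2 i$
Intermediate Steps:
$\sqrt{\frac{-246167 - 528005}{-1081631 + 1809636} - 2631450} = \sqrt{- \frac{774172}{728005} - 2631450} = \sqrt{- \frac{1915709531422}{728005}} = \frac{i \sqrt{1394646117422873110}}{728005}$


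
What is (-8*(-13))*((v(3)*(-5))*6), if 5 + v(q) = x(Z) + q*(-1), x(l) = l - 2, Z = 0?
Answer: 31200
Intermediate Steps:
x(l) = -2 + l
v(q) = -7 - q (v(q) = -5 + ((-2 + 0) + q*(-1)) = -5 + (-2 - q) = -7 - q)
(-8*(-13))*((v(3)*(-5))*6) = (-8*(-13))*(((-7 - 1*3)*(-5))*6) = 104*(((-7 - 3)*(-5))*6) = 104*(-10*(-5)*6) = 104*(50*6) = 104*300 = 31200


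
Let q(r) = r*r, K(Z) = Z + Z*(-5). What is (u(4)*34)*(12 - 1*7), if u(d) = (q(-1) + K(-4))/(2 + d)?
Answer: 1445/3 ≈ 481.67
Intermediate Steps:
K(Z) = -4*Z (K(Z) = Z - 5*Z = -4*Z)
q(r) = r²
u(d) = 17/(2 + d) (u(d) = ((-1)² - 4*(-4))/(2 + d) = (1 + 16)/(2 + d) = 17/(2 + d))
(u(4)*34)*(12 - 1*7) = ((17/(2 + 4))*34)*(12 - 1*7) = ((17/6)*34)*(12 - 7) = ((17*(⅙))*34)*5 = ((17/6)*34)*5 = (289/3)*5 = 1445/3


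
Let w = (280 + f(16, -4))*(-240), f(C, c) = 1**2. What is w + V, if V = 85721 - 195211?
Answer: -176930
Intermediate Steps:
f(C, c) = 1
V = -109490
w = -67440 (w = (280 + 1)*(-240) = 281*(-240) = -67440)
w + V = -67440 - 109490 = -176930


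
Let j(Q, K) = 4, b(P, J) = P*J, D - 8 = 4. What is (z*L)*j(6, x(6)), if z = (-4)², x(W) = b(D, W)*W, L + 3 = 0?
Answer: -192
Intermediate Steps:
D = 12 (D = 8 + 4 = 12)
b(P, J) = J*P
L = -3 (L = -3 + 0 = -3)
x(W) = 12*W² (x(W) = (W*12)*W = (12*W)*W = 12*W²)
z = 16
(z*L)*j(6, x(6)) = (16*(-3))*4 = -48*4 = -192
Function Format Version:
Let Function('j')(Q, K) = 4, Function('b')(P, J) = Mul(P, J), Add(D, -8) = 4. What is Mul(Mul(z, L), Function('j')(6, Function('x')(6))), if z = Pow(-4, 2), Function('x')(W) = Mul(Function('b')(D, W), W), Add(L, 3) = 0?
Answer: -192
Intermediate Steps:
D = 12 (D = Add(8, 4) = 12)
Function('b')(P, J) = Mul(J, P)
L = -3 (L = Add(-3, 0) = -3)
Function('x')(W) = Mul(12, Pow(W, 2)) (Function('x')(W) = Mul(Mul(W, 12), W) = Mul(Mul(12, W), W) = Mul(12, Pow(W, 2)))
z = 16
Mul(Mul(z, L), Function('j')(6, Function('x')(6))) = Mul(Mul(16, -3), 4) = Mul(-48, 4) = -192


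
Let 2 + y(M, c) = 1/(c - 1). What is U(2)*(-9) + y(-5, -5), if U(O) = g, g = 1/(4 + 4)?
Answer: -79/24 ≈ -3.2917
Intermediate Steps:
y(M, c) = -2 + 1/(-1 + c) (y(M, c) = -2 + 1/(c - 1) = -2 + 1/(-1 + c))
g = 1/8 ≈ 0.12500
U(O) = 1/8
U(2)*(-9) + y(-5, -5) = (1/8)*(-9) + (3 - 2*(-5))/(-1 - 5) = -9/8 + (3 + 10)/(-6) = -9/8 - 1/6*13 = -9/8 - 13/6 = -79/24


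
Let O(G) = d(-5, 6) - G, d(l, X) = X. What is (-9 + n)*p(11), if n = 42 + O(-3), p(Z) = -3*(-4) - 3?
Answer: 378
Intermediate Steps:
p(Z) = 9 (p(Z) = 12 - 3 = 9)
O(G) = 6 - G
n = 51 (n = 42 + (6 - 1*(-3)) = 42 + (6 + 3) = 42 + 9 = 51)
(-9 + n)*p(11) = (-9 + 51)*9 = 42*9 = 378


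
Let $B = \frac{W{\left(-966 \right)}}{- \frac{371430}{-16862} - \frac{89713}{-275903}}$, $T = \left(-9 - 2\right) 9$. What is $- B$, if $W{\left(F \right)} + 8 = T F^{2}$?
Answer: $\frac{53723587490047309}{12998923987} \approx 4.1329 \cdot 10^{6}$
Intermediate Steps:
$T = -99$ ($T = \left(-11\right) 9 = -99$)
$W{\left(F \right)} = -8 - 99 F^{2}$
$B = - \frac{53723587490047309}{12998923987}$ ($B = \frac{-8 - 99 \left(-966\right)^{2}}{- \frac{371430}{-16862} - \frac{89713}{-275903}} = \frac{-8 - 92382444}{\left(-371430\right) \left(- \frac{1}{16862}\right) - - \frac{89713}{275903}} = \frac{-8 - 92382444}{\frac{185715}{8431} + \frac{89713}{275903}} = - \frac{92382452}{\frac{51995695948}{2326138193}} = \left(-92382452\right) \frac{2326138193}{51995695948} = - \frac{53723587490047309}{12998923987} \approx -4.1329 \cdot 10^{6}$)
$- B = \left(-1\right) \left(- \frac{53723587490047309}{12998923987}\right) = \frac{53723587490047309}{12998923987}$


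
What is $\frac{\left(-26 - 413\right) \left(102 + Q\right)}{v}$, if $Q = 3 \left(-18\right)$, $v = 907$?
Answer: $- \frac{21072}{907} \approx -23.233$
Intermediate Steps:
$Q = -54$
$\frac{\left(-26 - 413\right) \left(102 + Q\right)}{v} = \frac{\left(-26 - 413\right) \left(102 - 54\right)}{907} = \left(-439\right) 48 \cdot \frac{1}{907} = \left(-21072\right) \frac{1}{907} = - \frac{21072}{907}$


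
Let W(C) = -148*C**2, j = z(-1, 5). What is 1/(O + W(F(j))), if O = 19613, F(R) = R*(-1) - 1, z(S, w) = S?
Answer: 1/19613 ≈ 5.0987e-5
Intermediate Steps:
j = -1
F(R) = -1 - R (F(R) = -R - 1 = -1 - R)
1/(O + W(F(j))) = 1/(19613 - 148*(-1 - 1*(-1))**2) = 1/(19613 - 148*(-1 + 1)**2) = 1/(19613 - 148*0**2) = 1/(19613 - 148*0) = 1/(19613 + 0) = 1/19613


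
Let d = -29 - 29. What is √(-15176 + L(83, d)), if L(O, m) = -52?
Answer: 18*I*√47 ≈ 123.4*I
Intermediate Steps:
d = -58
√(-15176 + L(83, d)) = √(-15176 - 52) = √(-15228) = 18*I*√47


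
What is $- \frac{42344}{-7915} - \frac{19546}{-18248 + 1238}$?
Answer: $\frac{87497803}{13463415} \approx 6.4989$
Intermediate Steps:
$- \frac{42344}{-7915} - \frac{19546}{-18248 + 1238} = \left(-42344\right) \left(- \frac{1}{7915}\right) - \frac{19546}{-17010} = \frac{42344}{7915} - - \frac{9773}{8505} = \frac{42344}{7915} + \frac{9773}{8505} = \frac{87497803}{13463415}$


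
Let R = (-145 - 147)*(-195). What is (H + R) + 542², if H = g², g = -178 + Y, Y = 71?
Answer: 362153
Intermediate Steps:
g = -107 (g = -178 + 71 = -107)
R = 56940 (R = -292*(-195) = 56940)
H = 11449 (H = (-107)² = 11449)
(H + R) + 542² = (11449 + 56940) + 542² = 68389 + 293764 = 362153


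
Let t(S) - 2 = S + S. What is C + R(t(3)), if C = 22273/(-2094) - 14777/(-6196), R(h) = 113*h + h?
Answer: 5862807109/6487212 ≈ 903.75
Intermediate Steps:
t(S) = 2 + 2*S (t(S) = 2 + (S + S) = 2 + 2*S)
R(h) = 114*h
C = -53530235/6487212 (C = 22273*(-1/2094) - 14777*(-1/6196) = -22273/2094 + 14777/6196 = -53530235/6487212 ≈ -8.2516)
C + R(t(3)) = -53530235/6487212 + 114*(2 + 2*3) = -53530235/6487212 + 114*(2 + 6) = -53530235/6487212 + 114*8 = -53530235/6487212 + 912 = 5862807109/6487212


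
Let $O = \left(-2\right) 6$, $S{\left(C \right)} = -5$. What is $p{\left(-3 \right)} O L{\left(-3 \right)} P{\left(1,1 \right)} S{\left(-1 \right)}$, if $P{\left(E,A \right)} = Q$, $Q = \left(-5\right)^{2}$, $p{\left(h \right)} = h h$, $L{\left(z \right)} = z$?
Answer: $-40500$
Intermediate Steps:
$p{\left(h \right)} = h^{2}$
$O = -12$
$Q = 25$
$P{\left(E,A \right)} = 25$
$p{\left(-3 \right)} O L{\left(-3 \right)} P{\left(1,1 \right)} S{\left(-1 \right)} = \left(-3\right)^{2} \left(-12\right) \left(-3\right) 25 \left(-5\right) = 9 \left(-12\right) \left(-3\right) 25 \left(-5\right) = \left(-108\right) \left(-3\right) 25 \left(-5\right) = 324 \cdot 25 \left(-5\right) = 8100 \left(-5\right) = -40500$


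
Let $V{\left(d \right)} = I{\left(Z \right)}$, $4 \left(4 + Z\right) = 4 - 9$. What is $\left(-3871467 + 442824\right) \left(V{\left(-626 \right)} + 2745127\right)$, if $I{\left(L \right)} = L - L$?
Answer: $-9412060472661$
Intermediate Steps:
$Z = - \frac{21}{4}$ ($Z = -4 + \frac{4 - 9}{4} = -4 + \frac{1}{4} \left(-5\right) = -4 - \frac{5}{4} = - \frac{21}{4} \approx -5.25$)
$I{\left(L \right)} = 0$
$V{\left(d \right)} = 0$
$\left(-3871467 + 442824\right) \left(V{\left(-626 \right)} + 2745127\right) = \left(-3871467 + 442824\right) \left(0 + 2745127\right) = \left(-3428643\right) 2745127 = -9412060472661$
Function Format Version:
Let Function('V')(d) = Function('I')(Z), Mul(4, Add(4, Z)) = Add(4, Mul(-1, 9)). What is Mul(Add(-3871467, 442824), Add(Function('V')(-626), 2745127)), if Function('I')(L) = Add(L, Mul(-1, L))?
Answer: -9412060472661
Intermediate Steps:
Z = Rational(-21, 4) (Z = Add(-4, Mul(Rational(1, 4), Add(4, Mul(-1, 9)))) = Add(-4, Mul(Rational(1, 4), Add(4, -9))) = Add(-4, Mul(Rational(1, 4), -5)) = Add(-4, Rational(-5, 4)) = Rational(-21, 4) ≈ -5.2500)
Function('I')(L) = 0
Function('V')(d) = 0
Mul(Add(-3871467, 442824), Add(Function('V')(-626), 2745127)) = Mul(Add(-3871467, 442824), Add(0, 2745127)) = Mul(-3428643, 2745127) = -9412060472661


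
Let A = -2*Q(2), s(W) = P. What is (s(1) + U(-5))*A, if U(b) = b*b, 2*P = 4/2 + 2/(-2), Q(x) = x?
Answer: -102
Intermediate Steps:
P = ½ (P = (4/2 + 2/(-2))/2 = (4*(½) + 2*(-½))/2 = (2 - 1)/2 = (½)*1 = ½ ≈ 0.50000)
U(b) = b²
s(W) = ½
A = -4 (A = -2*2 = -4)
(s(1) + U(-5))*A = (½ + (-5)²)*(-4) = (½ + 25)*(-4) = (51/2)*(-4) = -102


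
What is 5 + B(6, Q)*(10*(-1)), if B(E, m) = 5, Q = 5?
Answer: -45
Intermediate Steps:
5 + B(6, Q)*(10*(-1)) = 5 + 5*(10*(-1)) = 5 + 5*(-10) = 5 - 50 = -45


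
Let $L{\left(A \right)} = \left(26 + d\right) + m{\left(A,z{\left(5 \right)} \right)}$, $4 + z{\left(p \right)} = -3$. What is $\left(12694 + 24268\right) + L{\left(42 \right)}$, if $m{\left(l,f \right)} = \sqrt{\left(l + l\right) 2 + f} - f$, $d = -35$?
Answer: $36960 + \sqrt{161} \approx 36973.0$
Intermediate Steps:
$z{\left(p \right)} = -7$ ($z{\left(p \right)} = -4 - 3 = -7$)
$m{\left(l,f \right)} = \sqrt{f + 4 l} - f$ ($m{\left(l,f \right)} = \sqrt{2 l 2 + f} - f = \sqrt{4 l + f} - f = \sqrt{f + 4 l} - f$)
$L{\left(A \right)} = -2 + \sqrt{-7 + 4 A}$ ($L{\left(A \right)} = \left(26 - 35\right) + \left(\sqrt{-7 + 4 A} - -7\right) = -9 + \left(\sqrt{-7 + 4 A} + 7\right) = -9 + \left(7 + \sqrt{-7 + 4 A}\right) = -2 + \sqrt{-7 + 4 A}$)
$\left(12694 + 24268\right) + L{\left(42 \right)} = \left(12694 + 24268\right) - \left(2 - \sqrt{-7 + 4 \cdot 42}\right) = 36962 - \left(2 - \sqrt{-7 + 168}\right) = 36962 - \left(2 - \sqrt{161}\right) = 36960 + \sqrt{161}$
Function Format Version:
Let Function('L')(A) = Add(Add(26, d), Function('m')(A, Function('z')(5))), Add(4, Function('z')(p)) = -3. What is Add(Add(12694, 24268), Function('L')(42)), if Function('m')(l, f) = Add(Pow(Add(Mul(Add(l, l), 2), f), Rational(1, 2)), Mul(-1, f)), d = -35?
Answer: Add(36960, Pow(161, Rational(1, 2))) ≈ 36973.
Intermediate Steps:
Function('z')(p) = -7 (Function('z')(p) = Add(-4, -3) = -7)
Function('m')(l, f) = Add(Pow(Add(f, Mul(4, l)), Rational(1, 2)), Mul(-1, f)) (Function('m')(l, f) = Add(Pow(Add(Mul(Mul(2, l), 2), f), Rational(1, 2)), Mul(-1, f)) = Add(Pow(Add(Mul(4, l), f), Rational(1, 2)), Mul(-1, f)) = Add(Pow(Add(f, Mul(4, l)), Rational(1, 2)), Mul(-1, f)))
Function('L')(A) = Add(-2, Pow(Add(-7, Mul(4, A)), Rational(1, 2))) (Function('L')(A) = Add(Add(26, -35), Add(Pow(Add(-7, Mul(4, A)), Rational(1, 2)), Mul(-1, -7))) = Add(-9, Add(Pow(Add(-7, Mul(4, A)), Rational(1, 2)), 7)) = Add(-9, Add(7, Pow(Add(-7, Mul(4, A)), Rational(1, 2)))) = Add(-2, Pow(Add(-7, Mul(4, A)), Rational(1, 2))))
Add(Add(12694, 24268), Function('L')(42)) = Add(Add(12694, 24268), Add(-2, Pow(Add(-7, Mul(4, 42)), Rational(1, 2)))) = Add(36962, Add(-2, Pow(Add(-7, 168), Rational(1, 2)))) = Add(36962, Add(-2, Pow(161, Rational(1, 2)))) = Add(36960, Pow(161, Rational(1, 2)))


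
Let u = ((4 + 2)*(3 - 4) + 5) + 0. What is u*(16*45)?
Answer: -720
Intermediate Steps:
u = -1 (u = (6*(-1) + 5) + 0 = (-6 + 5) + 0 = -1 + 0 = -1)
u*(16*45) = -16*45 = -1*720 = -720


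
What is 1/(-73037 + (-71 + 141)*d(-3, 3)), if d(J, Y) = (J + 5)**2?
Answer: -1/72757 ≈ -1.3744e-5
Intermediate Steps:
d(J, Y) = (5 + J)**2
1/(-73037 + (-71 + 141)*d(-3, 3)) = 1/(-73037 + (-71 + 141)*(5 - 3)**2) = 1/(-73037 + 70*2**2) = 1/(-73037 + 70*4) = 1/(-73037 + 280) = 1/(-72757) = -1/72757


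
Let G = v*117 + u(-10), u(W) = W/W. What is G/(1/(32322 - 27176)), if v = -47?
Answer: -28292708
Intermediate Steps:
u(W) = 1
G = -5498 (G = -47*117 + 1 = -5499 + 1 = -5498)
G/(1/(32322 - 27176)) = -5498/(1/(32322 - 27176)) = -5498/(1/5146) = -5498/1/5146 = -5498*5146 = -28292708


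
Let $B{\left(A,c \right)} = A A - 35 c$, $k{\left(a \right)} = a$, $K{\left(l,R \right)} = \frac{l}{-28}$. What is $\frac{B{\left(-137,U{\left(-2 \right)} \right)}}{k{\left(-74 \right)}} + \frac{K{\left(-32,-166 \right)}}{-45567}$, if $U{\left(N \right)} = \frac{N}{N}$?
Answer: $- \frac{2987782919}{11801853} \approx -253.16$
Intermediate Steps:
$K{\left(l,R \right)} = - \frac{l}{28}$ ($K{\left(l,R \right)} = l \left(- \frac{1}{28}\right) = - \frac{l}{28}$)
$U{\left(N \right)} = 1$
$B{\left(A,c \right)} = A^{2} - 35 c$
$\frac{B{\left(-137,U{\left(-2 \right)} \right)}}{k{\left(-74 \right)}} + \frac{K{\left(-32,-166 \right)}}{-45567} = \frac{\left(-137\right)^{2} - 35}{-74} + \frac{\left(- \frac{1}{28}\right) \left(-32\right)}{-45567} = \left(18769 - 35\right) \left(- \frac{1}{74}\right) + \frac{8}{7} \left(- \frac{1}{45567}\right) = 18734 \left(- \frac{1}{74}\right) - \frac{8}{318969} = - \frac{9367}{37} - \frac{8}{318969} = - \frac{2987782919}{11801853}$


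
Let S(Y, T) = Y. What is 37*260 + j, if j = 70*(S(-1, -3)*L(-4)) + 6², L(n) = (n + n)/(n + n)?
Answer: 9586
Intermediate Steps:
L(n) = 1 (L(n) = (2*n)/((2*n)) = (2*n)*(1/(2*n)) = 1)
j = -34 (j = 70*(-1*1) + 6² = 70*(-1) + 36 = -70 + 36 = -34)
37*260 + j = 37*260 - 34 = 9620 - 34 = 9586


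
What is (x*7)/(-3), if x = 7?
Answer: -49/3 ≈ -16.333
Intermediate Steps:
(x*7)/(-3) = (7*7)/(-3) = 49*(-⅓) = -49/3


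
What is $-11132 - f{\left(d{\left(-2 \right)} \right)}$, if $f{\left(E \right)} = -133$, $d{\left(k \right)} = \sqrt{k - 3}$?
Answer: $-10999$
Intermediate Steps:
$d{\left(k \right)} = \sqrt{-3 + k}$
$-11132 - f{\left(d{\left(-2 \right)} \right)} = -11132 - -133 = -11132 + 133 = -10999$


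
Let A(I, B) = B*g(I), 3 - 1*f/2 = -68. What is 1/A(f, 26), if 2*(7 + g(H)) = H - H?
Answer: -1/182 ≈ -0.0054945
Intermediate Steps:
f = 142 (f = 6 - 2*(-68) = 6 + 136 = 142)
g(H) = -7 (g(H) = -7 + (H - H)/2 = -7 + (½)*0 = -7 + 0 = -7)
A(I, B) = -7*B (A(I, B) = B*(-7) = -7*B)
1/A(f, 26) = 1/(-7*26) = 1/(-182) = -1/182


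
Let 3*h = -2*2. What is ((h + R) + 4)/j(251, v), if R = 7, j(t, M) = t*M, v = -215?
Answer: -29/161895 ≈ -0.00017913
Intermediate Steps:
j(t, M) = M*t
h = -4/3 (h = (-2*2)/3 = (1/3)*(-4) = -4/3 ≈ -1.3333)
((h + R) + 4)/j(251, v) = ((-4/3 + 7) + 4)/((-215*251)) = (17/3 + 4)/(-53965) = (29/3)*(-1/53965) = -29/161895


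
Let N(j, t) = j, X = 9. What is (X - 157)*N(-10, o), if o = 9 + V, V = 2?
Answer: 1480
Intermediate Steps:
o = 11 (o = 9 + 2 = 11)
(X - 157)*N(-10, o) = (9 - 157)*(-10) = -148*(-10) = 1480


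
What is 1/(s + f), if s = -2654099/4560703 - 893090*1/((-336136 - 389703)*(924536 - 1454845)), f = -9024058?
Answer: -13199255860221041/119110858120806030540221 ≈ -1.1081e-7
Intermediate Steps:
s = -7681331463735843/13199255860221041 (s = -2654099*1/4560703 - 893090/((-530309*(-725839))) = -379157/651529 - 893090/384918954251 = -7681331463735843/13199255860221041 ≈ -0.58195)
1/(s + f) = 1/(-7681331463735843/13199255860221041 - 9024058) = 1/(-119110858120806030540221/13199255860221041) = -13199255860221041/119110858120806030540221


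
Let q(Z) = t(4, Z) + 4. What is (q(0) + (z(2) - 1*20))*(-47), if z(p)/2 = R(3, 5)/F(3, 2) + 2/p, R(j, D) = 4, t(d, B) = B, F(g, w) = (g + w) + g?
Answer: 611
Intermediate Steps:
F(g, w) = w + 2*g
z(p) = 1 + 4/p (z(p) = 2*(4/(2 + 2*3) + 2/p) = 2*(4/(2 + 6) + 2/p) = 2*(4/8 + 2/p) = 2*(4*(1/8) + 2/p) = 2*(1/2 + 2/p) = 1 + 4/p)
q(Z) = 4 + Z (q(Z) = Z + 4 = 4 + Z)
(q(0) + (z(2) - 1*20))*(-47) = ((4 + 0) + ((4 + 2)/2 - 1*20))*(-47) = (4 + ((1/2)*6 - 20))*(-47) = (4 + (3 - 20))*(-47) = (4 - 17)*(-47) = -13*(-47) = 611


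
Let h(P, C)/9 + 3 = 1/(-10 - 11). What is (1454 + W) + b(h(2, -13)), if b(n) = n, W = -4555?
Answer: -21899/7 ≈ -3128.4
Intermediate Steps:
h(P, C) = -192/7 (h(P, C) = -27 + 9/(-10 - 11) = -27 + 9/(-21) = -27 + 9*(-1/21) = -27 - 3/7 = -192/7)
(1454 + W) + b(h(2, -13)) = (1454 - 4555) - 192/7 = -3101 - 192/7 = -21899/7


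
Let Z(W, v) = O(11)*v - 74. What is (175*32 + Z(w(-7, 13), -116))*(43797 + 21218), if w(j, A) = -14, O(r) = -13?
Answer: 457315510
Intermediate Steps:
Z(W, v) = -74 - 13*v (Z(W, v) = -13*v - 74 = -74 - 13*v)
(175*32 + Z(w(-7, 13), -116))*(43797 + 21218) = (175*32 + (-74 - 13*(-116)))*(43797 + 21218) = (5600 + (-74 + 1508))*65015 = (5600 + 1434)*65015 = 7034*65015 = 457315510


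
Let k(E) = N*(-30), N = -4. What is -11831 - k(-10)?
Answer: -11951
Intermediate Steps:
k(E) = 120 (k(E) = -4*(-30) = 120)
-11831 - k(-10) = -11831 - 1*120 = -11831 - 120 = -11951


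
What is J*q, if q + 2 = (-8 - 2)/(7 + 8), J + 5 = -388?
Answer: 1048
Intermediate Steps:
J = -393 (J = -5 - 388 = -393)
q = -8/3 (q = -2 + (-8 - 2)/(7 + 8) = -2 - 10/15 = -2 - 10*1/15 = -2 - ⅔ = -8/3 ≈ -2.6667)
J*q = -393*(-8/3) = 1048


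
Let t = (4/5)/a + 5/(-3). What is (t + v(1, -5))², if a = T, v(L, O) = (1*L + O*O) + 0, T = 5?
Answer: 3374569/5625 ≈ 599.92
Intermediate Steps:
v(L, O) = L + O² (v(L, O) = (L + O²) + 0 = L + O²)
a = 5
t = -113/75 (t = (4/5)/5 + 5/(-3) = (4*(⅕))*(⅕) + 5*(-⅓) = (⅘)*(⅕) - 5/3 = 4/25 - 5/3 = -113/75 ≈ -1.5067)
(t + v(1, -5))² = (-113/75 + (1 + (-5)²))² = (-113/75 + (1 + 25))² = (-113/75 + 26)² = (1837/75)² = 3374569/5625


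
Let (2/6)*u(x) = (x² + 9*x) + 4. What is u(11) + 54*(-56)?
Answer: -2352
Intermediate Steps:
u(x) = 12 + 3*x² + 27*x (u(x) = 3*((x² + 9*x) + 4) = 3*(4 + x² + 9*x) = 12 + 3*x² + 27*x)
u(11) + 54*(-56) = (12 + 3*11² + 27*11) + 54*(-56) = (12 + 3*121 + 297) - 3024 = (12 + 363 + 297) - 3024 = 672 - 3024 = -2352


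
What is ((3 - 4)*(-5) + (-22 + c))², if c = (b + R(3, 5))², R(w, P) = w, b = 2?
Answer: 64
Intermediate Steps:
c = 25 (c = (2 + 3)² = 5² = 25)
((3 - 4)*(-5) + (-22 + c))² = ((3 - 4)*(-5) + (-22 + 25))² = (-1*(-5) + 3)² = (5 + 3)² = 8² = 64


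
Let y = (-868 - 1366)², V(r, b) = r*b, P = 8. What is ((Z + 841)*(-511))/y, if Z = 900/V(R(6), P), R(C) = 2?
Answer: -1833979/19963024 ≈ -0.091869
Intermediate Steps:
V(r, b) = b*r
Z = 225/4 (Z = 900/((8*2)) = 900/16 = 900*(1/16) = 225/4 ≈ 56.250)
y = 4990756 (y = (-2234)² = 4990756)
((Z + 841)*(-511))/y = ((225/4 + 841)*(-511))/4990756 = ((3589/4)*(-511))*(1/4990756) = -1833979/4*1/4990756 = -1833979/19963024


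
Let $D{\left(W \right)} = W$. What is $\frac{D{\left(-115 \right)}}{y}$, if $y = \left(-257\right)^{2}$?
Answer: $- \frac{115}{66049} \approx -0.0017411$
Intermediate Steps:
$y = 66049$
$\frac{D{\left(-115 \right)}}{y} = - \frac{115}{66049}$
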